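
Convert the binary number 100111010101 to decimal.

Sum of powers of 2 for each 1-bit:
2^0 + 2^2 + 2^4 + 2^6 + 2^7 + 2^8 + 2^11
= 1 + 4 + 16 + 64 + 128 + 256 + 2048
= 2517



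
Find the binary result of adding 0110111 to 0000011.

Add column by column from the right: bit + bit + carry-in; write the sum mod 2, carry 1 when the sum is 2 or 3.
carry:  0001110
        0110111
+       0000011
---------------
       00111010
(the carry out of the leftmost column, 0, becomes the leading bit)
Decimal check:
  0110111 = 32 + 16 + 4 + 2 + 1 = 55
  0000011 = 2 + 1 = 3
  55 + 3 = 58, and 00111010 = 32 + 16 + 8 + 2 = 58 ✓



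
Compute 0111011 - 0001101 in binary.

Method 1 - Direct subtraction (column by column from the right: bit − bit − borrow-in; if negative, add 2 and borrow 1 from the next column):
borrow: 0011000
        0111011
-       0001101
---------------
        0101110

Method 2 - Add two's complement:
Two's complement of 0001101: invert → 1110010, add 1 → 1110011
  0111011
+ 1110011
---------
 10101110  (end carry out of the top bit = 1)
Discarding the end carry: 0101110
Decimal check:
  0111011 = 32 + 16 + 8 + 2 + 1 = 59
  0001101 = 8 + 4 + 1 = 13
  59 - 13 = 46, and 0101110 = 32 + 8 + 4 + 2 = 46 ✓



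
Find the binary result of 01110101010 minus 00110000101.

Method 1 - Direct subtraction (column by column from the right: bit − bit − borrow-in; if negative, add 2 and borrow 1 from the next column):
borrow: 00000001010
        01110101010
-       00110000101
-------------------
        01000100101

Method 2 - Add two's complement:
Two's complement of 00110000101: invert → 11001111010, add 1 → 11001111011
  01110101010
+ 11001111011
-------------
 101000100101  (end carry out of the top bit = 1)
Discarding the end carry: 01000100101
Decimal check:
  01110101010 = 512 + 256 + 128 + 32 + 8 + 2 = 938
  00110000101 = 256 + 128 + 4 + 1 = 389
  938 - 389 = 549, and 01000100101 = 512 + 32 + 4 + 1 = 549 ✓



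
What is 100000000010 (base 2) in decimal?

Sum of powers of 2 for each 1-bit:
2^1 + 2^11
= 2 + 2048
= 2050



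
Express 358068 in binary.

Using repeated division by 2:
358068 ÷ 2 = 179034 remainder 0
179034 ÷ 2 = 89517 remainder 0
89517 ÷ 2 = 44758 remainder 1
44758 ÷ 2 = 22379 remainder 0
22379 ÷ 2 = 11189 remainder 1
11189 ÷ 2 = 5594 remainder 1
5594 ÷ 2 = 2797 remainder 0
2797 ÷ 2 = 1398 remainder 1
1398 ÷ 2 = 699 remainder 0
699 ÷ 2 = 349 remainder 1
349 ÷ 2 = 174 remainder 1
174 ÷ 2 = 87 remainder 0
87 ÷ 2 = 43 remainder 1
43 ÷ 2 = 21 remainder 1
21 ÷ 2 = 10 remainder 1
10 ÷ 2 = 5 remainder 0
5 ÷ 2 = 2 remainder 1
2 ÷ 2 = 1 remainder 0
1 ÷ 2 = 0 remainder 1
Reading remainders bottom to top: 1010111011010110100



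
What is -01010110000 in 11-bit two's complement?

Original: 01010110000
Step 1 - Invert all bits: 10101001111
Step 2 - Add 1: 10101010000
Verification: 01010110000 + 10101010000 = 100000000000; discarding the end carry (carry out of the top bit) leaves the 11-bit value 00000000000, as required for x + (-x)



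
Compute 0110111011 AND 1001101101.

AND: 1 only when both bits are 1
  0110111011
& 1001101101
------------
  0000101001
Decimal: 443 & 621 = 41



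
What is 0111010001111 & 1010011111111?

AND: 1 only when both bits are 1
  0111010001111
& 1010011111111
---------------
  0010010001111
Decimal: 3727 & 5375 = 1167



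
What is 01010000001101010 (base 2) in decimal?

Sum of powers of 2 for each 1-bit:
2^1 + 2^3 + 2^5 + 2^6 + 2^13 + 2^15
= 2 + 8 + 32 + 64 + 8192 + 32768
= 41066



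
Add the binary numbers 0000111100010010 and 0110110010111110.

Add column by column from the right: bit + bit + carry-in; write the sum mod 2, carry 1 when the sum is 2 or 3.
carry:  0001100001111100
        0000111100010010
+       0110110010111110
------------------------
       00111101111010000
(the carry out of the leftmost column, 0, becomes the leading bit)
Decimal check:
  0000111100010010 = 2048 + 1024 + 512 + 256 + 16 + 2 = 3858
  0110110010111110 = 16384 + 8192 + 2048 + 1024 + 128 + 32 + 16 + 8 + 4 + 2 = 27838
  3858 + 27838 = 31696, and 00111101111010000 = 16384 + 8192 + 4096 + 2048 + 512 + 256 + 128 + 64 + 16 = 31696 ✓



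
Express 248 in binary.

Using repeated division by 2:
248 ÷ 2 = 124 remainder 0
124 ÷ 2 = 62 remainder 0
62 ÷ 2 = 31 remainder 0
31 ÷ 2 = 15 remainder 1
15 ÷ 2 = 7 remainder 1
7 ÷ 2 = 3 remainder 1
3 ÷ 2 = 1 remainder 1
1 ÷ 2 = 0 remainder 1
Reading remainders bottom to top: 11111000



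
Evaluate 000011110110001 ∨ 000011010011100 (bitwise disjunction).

OR: 1 when either bit is 1
  000011110110001
| 000011010011100
-----------------
  000011110111101
Decimal: 1969 | 1692 = 1981



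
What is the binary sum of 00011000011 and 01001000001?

Add column by column from the right: bit + bit + carry-in; write the sum mod 2, carry 1 when the sum is 2 or 3.
carry:  00110000110
        00011000011
+       01001000001
-------------------
       001100000100
(the carry out of the leftmost column, 0, becomes the leading bit)
Decimal check:
  00011000011 = 128 + 64 + 2 + 1 = 195
  01001000001 = 512 + 64 + 1 = 577
  195 + 577 = 772, and 001100000100 = 512 + 256 + 4 = 772 ✓



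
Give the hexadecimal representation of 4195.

Using repeated division by 16 (digits 10–15 are A–F):
4195 ÷ 16 = 262 remainder 3
262 ÷ 16 = 16 remainder 6
16 ÷ 16 = 1 remainder 0
1 ÷ 16 = 0 remainder 1
Reading remainders bottom to top: 1063



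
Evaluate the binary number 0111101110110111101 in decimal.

Sum of powers of 2 for each 1-bit:
2^0 + 2^2 + 2^3 + 2^4 + 2^5 + 2^7 + 2^8 + 2^10 + 2^11 + 2^12 + 2^14 + 2^15 + 2^16 + 2^17
= 1 + 4 + 8 + 16 + 32 + 128 + 256 + 1024 + 2048 + 4096 + 16384 + 32768 + 65536 + 131072
= 253373



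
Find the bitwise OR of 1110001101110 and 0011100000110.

OR: 1 when either bit is 1
  1110001101110
| 0011100000110
---------------
  1111101101110
Decimal: 7278 | 1798 = 8046



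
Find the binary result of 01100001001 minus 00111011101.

Method 1 - Direct subtraction (column by column from the right: bit − bit − borrow-in; if negative, add 2 and borrow 1 from the next column):
borrow: 01111111000
        01100001001
-       00111011101
-------------------
        00100101100

Method 2 - Add two's complement:
Two's complement of 00111011101: invert → 11000100010, add 1 → 11000100011
  01100001001
+ 11000100011
-------------
 100100101100  (end carry out of the top bit = 1)
Discarding the end carry: 00100101100
Decimal check:
  01100001001 = 512 + 256 + 8 + 1 = 777
  00111011101 = 256 + 128 + 64 + 16 + 8 + 4 + 1 = 477
  777 - 477 = 300, and 00100101100 = 256 + 32 + 8 + 4 = 300 ✓



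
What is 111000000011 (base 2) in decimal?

Sum of powers of 2 for each 1-bit:
2^0 + 2^1 + 2^9 + 2^10 + 2^11
= 1 + 2 + 512 + 1024 + 2048
= 3587



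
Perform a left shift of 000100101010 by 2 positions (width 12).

Original: 000100101010 (decimal 298)
Shift left by 2 positions
Append 2 zeros on the right
Result: 010010101000 (decimal 1192)
Equivalent: 298 << 2 = 298 × 2^2 = 1192



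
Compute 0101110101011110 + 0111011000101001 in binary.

Add column by column from the right: bit + bit + carry-in; write the sum mod 2, carry 1 when the sum is 2 or 3.
carry:  1111100011110000
        0101110101011110
+       0111011000101001
------------------------
       01101001110000111
(the carry out of the leftmost column, 0, becomes the leading bit)
Decimal check:
  0101110101011110 = 16384 + 4096 + 2048 + 1024 + 256 + 64 + 16 + 8 + 4 + 2 = 23902
  0111011000101001 = 16384 + 8192 + 4096 + 1024 + 512 + 32 + 8 + 1 = 30249
  23902 + 30249 = 54151, and 01101001110000111 = 32768 + 16384 + 4096 + 512 + 256 + 128 + 4 + 2 + 1 = 54151 ✓



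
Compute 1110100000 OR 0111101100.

OR: 1 when either bit is 1
  1110100000
| 0111101100
------------
  1111101100
Decimal: 928 | 492 = 1004



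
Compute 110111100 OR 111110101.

OR: 1 when either bit is 1
  110111100
| 111110101
-----------
  111111101
Decimal: 444 | 501 = 509



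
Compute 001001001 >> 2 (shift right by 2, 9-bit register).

Original: 001001001 (decimal 73)
Shift right by 2 positions
Drop the 2 low bits; fill with zeros on the left
Result: 000010010 (decimal 18)
Equivalent: 73 >> 2 = 73 ÷ 2^2 = 18



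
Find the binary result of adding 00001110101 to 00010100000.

Add column by column from the right: bit + bit + carry-in; write the sum mod 2, carry 1 when the sum is 2 or 3.
carry:  00111000000
        00001110101
+       00010100000
-------------------
       000100010101
(the carry out of the leftmost column, 0, becomes the leading bit)
Decimal check:
  00001110101 = 64 + 32 + 16 + 4 + 1 = 117
  00010100000 = 128 + 32 = 160
  117 + 160 = 277, and 000100010101 = 256 + 16 + 4 + 1 = 277 ✓



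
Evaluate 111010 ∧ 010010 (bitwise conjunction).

AND: 1 only when both bits are 1
  111010
& 010010
--------
  010010
Decimal: 58 & 18 = 18



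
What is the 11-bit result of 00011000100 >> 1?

Original: 00011000100 (decimal 196)
Shift right by 1 position
Drop the 1 low bit; fill with zero on the left
Result: 00001100010 (decimal 98)
Equivalent: 196 >> 1 = 196 ÷ 2^1 = 98



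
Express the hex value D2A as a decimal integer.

Expand by place value (powers of 16):
Digit values: D = 13, A = 10
D2A = 13 × 16^2 + 2 × 16^1 + 10 × 16^0
= 13 × 256 + 2 × 16 + 10 × 1
= 3328 + 32 + 10
= 3370



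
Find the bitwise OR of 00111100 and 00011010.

OR: 1 when either bit is 1
  00111100
| 00011010
----------
  00111110
Decimal: 60 | 26 = 62



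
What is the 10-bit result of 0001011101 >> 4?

Original: 0001011101 (decimal 93)
Shift right by 4 positions
Drop the 4 low bits; fill with zeros on the left
Result: 0000000101 (decimal 5)
Equivalent: 93 >> 4 = 93 ÷ 2^4 = 5



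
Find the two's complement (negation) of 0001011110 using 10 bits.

Original: 0001011110
Step 1 - Invert all bits: 1110100001
Step 2 - Add 1: 1110100010
Verification: 0001011110 + 1110100010 = 10000000000; discarding the end carry (carry out of the top bit) leaves the 10-bit value 0000000000, as required for x + (-x)



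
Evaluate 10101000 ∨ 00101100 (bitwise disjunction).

OR: 1 when either bit is 1
  10101000
| 00101100
----------
  10101100
Decimal: 168 | 44 = 172



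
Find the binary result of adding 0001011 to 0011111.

Add column by column from the right: bit + bit + carry-in; write the sum mod 2, carry 1 when the sum is 2 or 3.
carry:  0111110
        0001011
+       0011111
---------------
       00101010
(the carry out of the leftmost column, 0, becomes the leading bit)
Decimal check:
  0001011 = 8 + 2 + 1 = 11
  0011111 = 16 + 8 + 4 + 2 + 1 = 31
  11 + 31 = 42, and 00101010 = 32 + 8 + 2 = 42 ✓



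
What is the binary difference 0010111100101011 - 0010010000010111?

Method 1 - Direct subtraction (column by column from the right: bit − bit − borrow-in; if negative, add 2 and borrow 1 from the next column):
borrow: 0000000000101000
        0010111100101011
-       0010010000010111
------------------------
        0000101100010100

Method 2 - Add two's complement:
Two's complement of 0010010000010111: invert → 1101101111101000, add 1 → 1101101111101001
  0010111100101011
+ 1101101111101001
------------------
 10000101100010100  (end carry out of the top bit = 1)
Discarding the end carry: 0000101100010100
Decimal check:
  0010111100101011 = 8192 + 2048 + 1024 + 512 + 256 + 32 + 8 + 2 + 1 = 12075
  0010010000010111 = 8192 + 1024 + 16 + 4 + 2 + 1 = 9239
  12075 - 9239 = 2836, and 0000101100010100 = 2048 + 512 + 256 + 16 + 4 = 2836 ✓



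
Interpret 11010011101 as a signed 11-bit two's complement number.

Binary: 11010011101
Sign bit: 1 (negative)
Invert: 00101100010
Add 1:  00101100011
Magnitude: 00101100011 = 256 + 64 + 32 + 2 + 1 = 355
Value: -355



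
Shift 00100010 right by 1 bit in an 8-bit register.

Original: 00100010 (decimal 34)
Shift right by 1 position
Drop the 1 low bit; fill with zero on the left
Result: 00010001 (decimal 17)
Equivalent: 34 >> 1 = 34 ÷ 2^1 = 17



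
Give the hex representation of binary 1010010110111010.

Group into 4-bit nibbles from right:
  1010 = A
  0101 = 5
  1011 = B
  1010 = A
Result: A5BA



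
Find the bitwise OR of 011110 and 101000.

OR: 1 when either bit is 1
  011110
| 101000
--------
  111110
Decimal: 30 | 40 = 62



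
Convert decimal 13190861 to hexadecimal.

Using repeated division by 16 (digits 10–15 are A–F):
13190861 ÷ 16 = 824428 remainder 13 (D)
824428 ÷ 16 = 51526 remainder 12 (C)
51526 ÷ 16 = 3220 remainder 6
3220 ÷ 16 = 201 remainder 4
201 ÷ 16 = 12 remainder 9
12 ÷ 16 = 0 remainder 12 (C)
Reading remainders bottom to top: C946CD



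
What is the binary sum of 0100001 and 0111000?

Add column by column from the right: bit + bit + carry-in; write the sum mod 2, carry 1 when the sum is 2 or 3.
carry:  1000000
        0100001
+       0111000
---------------
       01011001
(the carry out of the leftmost column, 0, becomes the leading bit)
Decimal check:
  0100001 = 32 + 1 = 33
  0111000 = 32 + 16 + 8 = 56
  33 + 56 = 89, and 01011001 = 64 + 16 + 8 + 1 = 89 ✓



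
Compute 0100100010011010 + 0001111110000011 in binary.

Add column by column from the right: bit + bit + carry-in; write the sum mod 2, carry 1 when the sum is 2 or 3.
carry:  0011111100000100
        0100100010011010
+       0001111110000011
------------------------
       00110100000011101
(the carry out of the leftmost column, 0, becomes the leading bit)
Decimal check:
  0100100010011010 = 16384 + 2048 + 128 + 16 + 8 + 2 = 18586
  0001111110000011 = 4096 + 2048 + 1024 + 512 + 256 + 128 + 2 + 1 = 8067
  18586 + 8067 = 26653, and 00110100000011101 = 16384 + 8192 + 2048 + 16 + 8 + 4 + 1 = 26653 ✓



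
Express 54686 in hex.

Using repeated division by 16 (digits 10–15 are A–F):
54686 ÷ 16 = 3417 remainder 14 (E)
3417 ÷ 16 = 213 remainder 9
213 ÷ 16 = 13 remainder 5
13 ÷ 16 = 0 remainder 13 (D)
Reading remainders bottom to top: D59E



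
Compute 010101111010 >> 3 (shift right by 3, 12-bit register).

Original: 010101111010 (decimal 1402)
Shift right by 3 positions
Drop the 3 low bits; fill with zeros on the left
Result: 000010101111 (decimal 175)
Equivalent: 1402 >> 3 = 1402 ÷ 2^3 = 175



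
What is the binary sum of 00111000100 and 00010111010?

Add column by column from the right: bit + bit + carry-in; write the sum mod 2, carry 1 when the sum is 2 or 3.
carry:  01100000000
        00111000100
+       00010111010
-------------------
       001001111110
(the carry out of the leftmost column, 0, becomes the leading bit)
Decimal check:
  00111000100 = 256 + 128 + 64 + 4 = 452
  00010111010 = 128 + 32 + 16 + 8 + 2 = 186
  452 + 186 = 638, and 001001111110 = 512 + 64 + 32 + 16 + 8 + 4 + 2 = 638 ✓



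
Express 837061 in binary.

Using repeated division by 2:
837061 ÷ 2 = 418530 remainder 1
418530 ÷ 2 = 209265 remainder 0
209265 ÷ 2 = 104632 remainder 1
104632 ÷ 2 = 52316 remainder 0
52316 ÷ 2 = 26158 remainder 0
26158 ÷ 2 = 13079 remainder 0
13079 ÷ 2 = 6539 remainder 1
6539 ÷ 2 = 3269 remainder 1
3269 ÷ 2 = 1634 remainder 1
1634 ÷ 2 = 817 remainder 0
817 ÷ 2 = 408 remainder 1
408 ÷ 2 = 204 remainder 0
204 ÷ 2 = 102 remainder 0
102 ÷ 2 = 51 remainder 0
51 ÷ 2 = 25 remainder 1
25 ÷ 2 = 12 remainder 1
12 ÷ 2 = 6 remainder 0
6 ÷ 2 = 3 remainder 0
3 ÷ 2 = 1 remainder 1
1 ÷ 2 = 0 remainder 1
Reading remainders bottom to top: 11001100010111000101



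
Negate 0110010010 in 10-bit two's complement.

Original: 0110010010
Step 1 - Invert all bits: 1001101101
Step 2 - Add 1: 1001101110
Verification: 0110010010 + 1001101110 = 10000000000; discarding the end carry (carry out of the top bit) leaves the 10-bit value 0000000000, as required for x + (-x)



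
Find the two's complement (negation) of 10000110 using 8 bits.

Original (sign bit 1, negative): 10000110
Step 1 - Invert all bits: 01111001
Step 2 - Add 1: 01111010
Verification: 10000110 + 01111010 = 100000000; discarding the end carry (carry out of the top bit) leaves the 8-bit value 00000000, as required for x + (-x)



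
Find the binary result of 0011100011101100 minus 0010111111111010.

Method 1 - Direct subtraction (column by column from the right: bit − bit − borrow-in; if negative, add 2 and borrow 1 from the next column):
borrow: 0001111111100100
        0011100011101100
-       0010111111111010
------------------------
        0000100011110010

Method 2 - Add two's complement:
Two's complement of 0010111111111010: invert → 1101000000000101, add 1 → 1101000000000110
  0011100011101100
+ 1101000000000110
------------------
 10000100011110010  (end carry out of the top bit = 1)
Discarding the end carry: 0000100011110010
Decimal check:
  0011100011101100 = 8192 + 4096 + 2048 + 128 + 64 + 32 + 8 + 4 = 14572
  0010111111111010 = 8192 + 2048 + 1024 + 512 + 256 + 128 + 64 + 32 + 16 + 8 + 2 = 12282
  14572 - 12282 = 2290, and 0000100011110010 = 2048 + 128 + 64 + 32 + 16 + 2 = 2290 ✓



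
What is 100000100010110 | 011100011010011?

OR: 1 when either bit is 1
  100000100010110
| 011100011010011
-----------------
  111100111010111
Decimal: 16662 | 14547 = 31191



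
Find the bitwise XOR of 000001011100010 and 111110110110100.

XOR: 1 when bits differ
  000001011100010
^ 111110110110100
-----------------
  111111101010110
Decimal: 738 ^ 32180 = 32598



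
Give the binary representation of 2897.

Using repeated division by 2:
2897 ÷ 2 = 1448 remainder 1
1448 ÷ 2 = 724 remainder 0
724 ÷ 2 = 362 remainder 0
362 ÷ 2 = 181 remainder 0
181 ÷ 2 = 90 remainder 1
90 ÷ 2 = 45 remainder 0
45 ÷ 2 = 22 remainder 1
22 ÷ 2 = 11 remainder 0
11 ÷ 2 = 5 remainder 1
5 ÷ 2 = 2 remainder 1
2 ÷ 2 = 1 remainder 0
1 ÷ 2 = 0 remainder 1
Reading remainders bottom to top: 101101010001



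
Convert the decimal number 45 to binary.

Using repeated division by 2:
45 ÷ 2 = 22 remainder 1
22 ÷ 2 = 11 remainder 0
11 ÷ 2 = 5 remainder 1
5 ÷ 2 = 2 remainder 1
2 ÷ 2 = 1 remainder 0
1 ÷ 2 = 0 remainder 1
Reading remainders bottom to top: 101101



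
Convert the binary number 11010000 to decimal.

Sum of powers of 2 for each 1-bit:
2^4 + 2^6 + 2^7
= 16 + 64 + 128
= 208



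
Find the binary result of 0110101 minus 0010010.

Method 1 - Direct subtraction (column by column from the right: bit − bit − borrow-in; if negative, add 2 and borrow 1 from the next column):
borrow: 0000100
        0110101
-       0010010
---------------
        0100011

Method 2 - Add two's complement:
Two's complement of 0010010: invert → 1101101, add 1 → 1101110
  0110101
+ 1101110
---------
 10100011  (end carry out of the top bit = 1)
Discarding the end carry: 0100011
Decimal check:
  0110101 = 32 + 16 + 4 + 1 = 53
  0010010 = 16 + 2 = 18
  53 - 18 = 35, and 0100011 = 32 + 2 + 1 = 35 ✓



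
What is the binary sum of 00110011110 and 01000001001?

Add column by column from the right: bit + bit + carry-in; write the sum mod 2, carry 1 when the sum is 2 or 3.
carry:  00000110000
        00110011110
+       01000001001
-------------------
       001110100111
(the carry out of the leftmost column, 0, becomes the leading bit)
Decimal check:
  00110011110 = 256 + 128 + 16 + 8 + 4 + 2 = 414
  01000001001 = 512 + 8 + 1 = 521
  414 + 521 = 935, and 001110100111 = 512 + 256 + 128 + 32 + 4 + 2 + 1 = 935 ✓



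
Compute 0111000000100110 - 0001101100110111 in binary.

Method 1 - Direct subtraction (column by column from the right: bit − bit − borrow-in; if negative, add 2 and borrow 1 from the next column):
borrow: 0011111111111110
        0111000000100110
-       0001101100110111
------------------------
        0101010011101111

Method 2 - Add two's complement:
Two's complement of 0001101100110111: invert → 1110010011001000, add 1 → 1110010011001001
  0111000000100110
+ 1110010011001001
------------------
 10101010011101111  (end carry out of the top bit = 1)
Discarding the end carry: 0101010011101111
Decimal check:
  0111000000100110 = 16384 + 8192 + 4096 + 32 + 4 + 2 = 28710
  0001101100110111 = 4096 + 2048 + 512 + 256 + 32 + 16 + 4 + 2 + 1 = 6967
  28710 - 6967 = 21743, and 0101010011101111 = 16384 + 4096 + 1024 + 128 + 64 + 32 + 8 + 4 + 2 + 1 = 21743 ✓



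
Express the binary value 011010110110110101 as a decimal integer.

Sum of powers of 2 for each 1-bit:
2^0 + 2^2 + 2^4 + 2^5 + 2^7 + 2^8 + 2^10 + 2^11 + 2^13 + 2^15 + 2^16
= 1 + 4 + 16 + 32 + 128 + 256 + 1024 + 2048 + 8192 + 32768 + 65536
= 110005



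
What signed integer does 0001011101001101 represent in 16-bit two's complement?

Binary: 0001011101001101
Sign bit: 0 (non-negative)
Read directly as an unsigned value:
0001011101001101 = 4096 + 1024 + 512 + 256 + 64 + 8 + 4 + 1 = 5965
Value: 5965



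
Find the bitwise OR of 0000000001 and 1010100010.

OR: 1 when either bit is 1
  0000000001
| 1010100010
------------
  1010100011
Decimal: 1 | 674 = 675



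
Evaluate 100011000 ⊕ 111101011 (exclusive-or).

XOR: 1 when bits differ
  100011000
^ 111101011
-----------
  011110011
Decimal: 280 ^ 491 = 243



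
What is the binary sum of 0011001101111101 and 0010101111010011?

Add column by column from the right: bit + bit + carry-in; write the sum mod 2, carry 1 when the sum is 2 or 3.
carry:  0100011111111110
        0011001101111101
+       0010101111010011
------------------------
       00101111101010000
(the carry out of the leftmost column, 0, becomes the leading bit)
Decimal check:
  0011001101111101 = 8192 + 4096 + 512 + 256 + 64 + 32 + 16 + 8 + 4 + 1 = 13181
  0010101111010011 = 8192 + 2048 + 512 + 256 + 128 + 64 + 16 + 2 + 1 = 11219
  13181 + 11219 = 24400, and 00101111101010000 = 16384 + 4096 + 2048 + 1024 + 512 + 256 + 64 + 16 = 24400 ✓



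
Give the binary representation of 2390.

Using repeated division by 2:
2390 ÷ 2 = 1195 remainder 0
1195 ÷ 2 = 597 remainder 1
597 ÷ 2 = 298 remainder 1
298 ÷ 2 = 149 remainder 0
149 ÷ 2 = 74 remainder 1
74 ÷ 2 = 37 remainder 0
37 ÷ 2 = 18 remainder 1
18 ÷ 2 = 9 remainder 0
9 ÷ 2 = 4 remainder 1
4 ÷ 2 = 2 remainder 0
2 ÷ 2 = 1 remainder 0
1 ÷ 2 = 0 remainder 1
Reading remainders bottom to top: 100101010110



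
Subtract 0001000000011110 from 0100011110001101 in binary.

Method 1 - Direct subtraction (column by column from the right: bit − bit − borrow-in; if negative, add 2 and borrow 1 from the next column):
borrow: 0110000011111100
        0100011110001101
-       0001000000011110
------------------------
        0011011101101111

Method 2 - Add two's complement:
Two's complement of 0001000000011110: invert → 1110111111100001, add 1 → 1110111111100010
  0100011110001101
+ 1110111111100010
------------------
 10011011101101111  (end carry out of the top bit = 1)
Discarding the end carry: 0011011101101111
Decimal check:
  0100011110001101 = 16384 + 1024 + 512 + 256 + 128 + 8 + 4 + 1 = 18317
  0001000000011110 = 4096 + 16 + 8 + 4 + 2 = 4126
  18317 - 4126 = 14191, and 0011011101101111 = 8192 + 4096 + 1024 + 512 + 256 + 64 + 32 + 8 + 4 + 2 + 1 = 14191 ✓



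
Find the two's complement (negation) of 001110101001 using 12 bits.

Original: 001110101001
Step 1 - Invert all bits: 110001010110
Step 2 - Add 1: 110001010111
Verification: 001110101001 + 110001010111 = 1000000000000; discarding the end carry (carry out of the top bit) leaves the 12-bit value 000000000000, as required for x + (-x)



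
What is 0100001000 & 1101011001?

AND: 1 only when both bits are 1
  0100001000
& 1101011001
------------
  0100001000
Decimal: 264 & 857 = 264



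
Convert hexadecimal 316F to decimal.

Expand by place value (powers of 16):
Digit values: F = 15
316F = 3 × 16^3 + 1 × 16^2 + 6 × 16^1 + 15 × 16^0
= 3 × 4096 + 1 × 256 + 6 × 16 + 15 × 1
= 12288 + 256 + 96 + 15
= 12655



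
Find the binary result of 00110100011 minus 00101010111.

Method 1 - Direct subtraction (column by column from the right: bit − bit − borrow-in; if negative, add 2 and borrow 1 from the next column):
borrow: 00010111000
        00110100011
-       00101010111
-------------------
        00001001100

Method 2 - Add two's complement:
Two's complement of 00101010111: invert → 11010101000, add 1 → 11010101001
  00110100011
+ 11010101001
-------------
 100001001100  (end carry out of the top bit = 1)
Discarding the end carry: 00001001100
Decimal check:
  00110100011 = 256 + 128 + 32 + 2 + 1 = 419
  00101010111 = 256 + 64 + 16 + 4 + 2 + 1 = 343
  419 - 343 = 76, and 00001001100 = 64 + 8 + 4 = 76 ✓



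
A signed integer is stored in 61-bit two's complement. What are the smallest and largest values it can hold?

For 61-bit two's complement:
Minimum: -2^60 = -1152921504606846976
Maximum: 2^60 - 1 = 1152921504606846975



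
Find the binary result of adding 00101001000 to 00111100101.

Add column by column from the right: bit + bit + carry-in; write the sum mod 2, carry 1 when the sum is 2 or 3.
carry:  01110000000
        00101001000
+       00111100101
-------------------
       001100101101
(the carry out of the leftmost column, 0, becomes the leading bit)
Decimal check:
  00101001000 = 256 + 64 + 8 = 328
  00111100101 = 256 + 128 + 64 + 32 + 4 + 1 = 485
  328 + 485 = 813, and 001100101101 = 512 + 256 + 32 + 8 + 4 + 1 = 813 ✓



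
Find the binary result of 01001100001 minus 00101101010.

Method 1 - Direct subtraction (column by column from the right: bit − bit − borrow-in; if negative, add 2 and borrow 1 from the next column):
borrow: 01111111100
        01001100001
-       00101101010
-------------------
        00011110111

Method 2 - Add two's complement:
Two's complement of 00101101010: invert → 11010010101, add 1 → 11010010110
  01001100001
+ 11010010110
-------------
 100011110111  (end carry out of the top bit = 1)
Discarding the end carry: 00011110111
Decimal check:
  01001100001 = 512 + 64 + 32 + 1 = 609
  00101101010 = 256 + 64 + 32 + 8 + 2 = 362
  609 - 362 = 247, and 00011110111 = 128 + 64 + 32 + 16 + 4 + 2 + 1 = 247 ✓



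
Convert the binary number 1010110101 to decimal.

Sum of powers of 2 for each 1-bit:
2^0 + 2^2 + 2^4 + 2^5 + 2^7 + 2^9
= 1 + 4 + 16 + 32 + 128 + 512
= 693



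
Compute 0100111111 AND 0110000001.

AND: 1 only when both bits are 1
  0100111111
& 0110000001
------------
  0100000001
Decimal: 319 & 385 = 257



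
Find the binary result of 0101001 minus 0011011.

Method 1 - Direct subtraction (column by column from the right: bit − bit − borrow-in; if negative, add 2 and borrow 1 from the next column):
borrow: 0111100
        0101001
-       0011011
---------------
        0001110

Method 2 - Add two's complement:
Two's complement of 0011011: invert → 1100100, add 1 → 1100101
  0101001
+ 1100101
---------
 10001110  (end carry out of the top bit = 1)
Discarding the end carry: 0001110
Decimal check:
  0101001 = 32 + 8 + 1 = 41
  0011011 = 16 + 8 + 2 + 1 = 27
  41 - 27 = 14, and 0001110 = 8 + 4 + 2 = 14 ✓



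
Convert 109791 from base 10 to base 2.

Using repeated division by 2:
109791 ÷ 2 = 54895 remainder 1
54895 ÷ 2 = 27447 remainder 1
27447 ÷ 2 = 13723 remainder 1
13723 ÷ 2 = 6861 remainder 1
6861 ÷ 2 = 3430 remainder 1
3430 ÷ 2 = 1715 remainder 0
1715 ÷ 2 = 857 remainder 1
857 ÷ 2 = 428 remainder 1
428 ÷ 2 = 214 remainder 0
214 ÷ 2 = 107 remainder 0
107 ÷ 2 = 53 remainder 1
53 ÷ 2 = 26 remainder 1
26 ÷ 2 = 13 remainder 0
13 ÷ 2 = 6 remainder 1
6 ÷ 2 = 3 remainder 0
3 ÷ 2 = 1 remainder 1
1 ÷ 2 = 0 remainder 1
Reading remainders bottom to top: 11010110011011111



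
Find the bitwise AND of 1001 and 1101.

AND: 1 only when both bits are 1
  1001
& 1101
------
  1001
Decimal: 9 & 13 = 9



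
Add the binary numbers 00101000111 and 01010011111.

Add column by column from the right: bit + bit + carry-in; write the sum mod 2, carry 1 when the sum is 2 or 3.
carry:  00000111110
        00101000111
+       01010011111
-------------------
       001111100110
(the carry out of the leftmost column, 0, becomes the leading bit)
Decimal check:
  00101000111 = 256 + 64 + 4 + 2 + 1 = 327
  01010011111 = 512 + 128 + 16 + 8 + 4 + 2 + 1 = 671
  327 + 671 = 998, and 001111100110 = 512 + 256 + 128 + 64 + 32 + 4 + 2 = 998 ✓



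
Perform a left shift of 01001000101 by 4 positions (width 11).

Original: 01001000101 (decimal 581)
Shift left by 4 positions
Append 4 zeros on the right and drop the 4 high bits that overflow the 11-bit width
Result: 10001010000 (decimal 1104)
Equivalent: 581 << 4 = 581 × 2^4 = 9296, truncated to 11 bits = 1104



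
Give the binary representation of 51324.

Using repeated division by 2:
51324 ÷ 2 = 25662 remainder 0
25662 ÷ 2 = 12831 remainder 0
12831 ÷ 2 = 6415 remainder 1
6415 ÷ 2 = 3207 remainder 1
3207 ÷ 2 = 1603 remainder 1
1603 ÷ 2 = 801 remainder 1
801 ÷ 2 = 400 remainder 1
400 ÷ 2 = 200 remainder 0
200 ÷ 2 = 100 remainder 0
100 ÷ 2 = 50 remainder 0
50 ÷ 2 = 25 remainder 0
25 ÷ 2 = 12 remainder 1
12 ÷ 2 = 6 remainder 0
6 ÷ 2 = 3 remainder 0
3 ÷ 2 = 1 remainder 1
1 ÷ 2 = 0 remainder 1
Reading remainders bottom to top: 1100100001111100



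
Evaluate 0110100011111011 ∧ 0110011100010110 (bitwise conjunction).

AND: 1 only when both bits are 1
  0110100011111011
& 0110011100010110
------------------
  0110000000010010
Decimal: 26875 & 26390 = 24594



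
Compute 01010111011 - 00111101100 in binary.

Method 1 - Direct subtraction (column by column from the right: bit − bit − borrow-in; if negative, add 2 and borrow 1 from the next column):
borrow: 01110011000
        01010111011
-       00111101100
-------------------
        00011001111

Method 2 - Add two's complement:
Two's complement of 00111101100: invert → 11000010011, add 1 → 11000010100
  01010111011
+ 11000010100
-------------
 100011001111  (end carry out of the top bit = 1)
Discarding the end carry: 00011001111
Decimal check:
  01010111011 = 512 + 128 + 32 + 16 + 8 + 2 + 1 = 699
  00111101100 = 256 + 128 + 64 + 32 + 8 + 4 = 492
  699 - 492 = 207, and 00011001111 = 128 + 64 + 8 + 4 + 2 + 1 = 207 ✓



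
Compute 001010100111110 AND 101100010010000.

AND: 1 only when both bits are 1
  001010100111110
& 101100010010000
-----------------
  001000000010000
Decimal: 5438 & 22672 = 4112



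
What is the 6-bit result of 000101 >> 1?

Original: 000101 (decimal 5)
Shift right by 1 position
Drop the 1 low bit; fill with zero on the left
Result: 000010 (decimal 2)
Equivalent: 5 >> 1 = 5 ÷ 2^1 = 2



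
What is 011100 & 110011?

AND: 1 only when both bits are 1
  011100
& 110011
--------
  010000
Decimal: 28 & 51 = 16



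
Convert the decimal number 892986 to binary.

Using repeated division by 2:
892986 ÷ 2 = 446493 remainder 0
446493 ÷ 2 = 223246 remainder 1
223246 ÷ 2 = 111623 remainder 0
111623 ÷ 2 = 55811 remainder 1
55811 ÷ 2 = 27905 remainder 1
27905 ÷ 2 = 13952 remainder 1
13952 ÷ 2 = 6976 remainder 0
6976 ÷ 2 = 3488 remainder 0
3488 ÷ 2 = 1744 remainder 0
1744 ÷ 2 = 872 remainder 0
872 ÷ 2 = 436 remainder 0
436 ÷ 2 = 218 remainder 0
218 ÷ 2 = 109 remainder 0
109 ÷ 2 = 54 remainder 1
54 ÷ 2 = 27 remainder 0
27 ÷ 2 = 13 remainder 1
13 ÷ 2 = 6 remainder 1
6 ÷ 2 = 3 remainder 0
3 ÷ 2 = 1 remainder 1
1 ÷ 2 = 0 remainder 1
Reading remainders bottom to top: 11011010000000111010



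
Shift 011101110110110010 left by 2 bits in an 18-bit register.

Original: 011101110110110010 (decimal 122290)
Shift left by 2 positions
Append 2 zeros on the right and drop the 2 high bits that overflow the 18-bit width
Result: 110111011011001000 (decimal 227016)
Equivalent: 122290 << 2 = 122290 × 2^2 = 489160, truncated to 18 bits = 227016



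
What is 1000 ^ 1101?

XOR: 1 when bits differ
  1000
^ 1101
------
  0101
Decimal: 8 ^ 13 = 5



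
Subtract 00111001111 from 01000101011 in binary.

Method 1 - Direct subtraction (column by column from the right: bit − bit − borrow-in; if negative, add 2 and borrow 1 from the next column):
borrow: 01110111000
        01000101011
-       00111001111
-------------------
        00001011100

Method 2 - Add two's complement:
Two's complement of 00111001111: invert → 11000110000, add 1 → 11000110001
  01000101011
+ 11000110001
-------------
 100001011100  (end carry out of the top bit = 1)
Discarding the end carry: 00001011100
Decimal check:
  01000101011 = 512 + 32 + 8 + 2 + 1 = 555
  00111001111 = 256 + 128 + 64 + 8 + 4 + 2 + 1 = 463
  555 - 463 = 92, and 00001011100 = 64 + 16 + 8 + 4 = 92 ✓



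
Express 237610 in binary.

Using repeated division by 2:
237610 ÷ 2 = 118805 remainder 0
118805 ÷ 2 = 59402 remainder 1
59402 ÷ 2 = 29701 remainder 0
29701 ÷ 2 = 14850 remainder 1
14850 ÷ 2 = 7425 remainder 0
7425 ÷ 2 = 3712 remainder 1
3712 ÷ 2 = 1856 remainder 0
1856 ÷ 2 = 928 remainder 0
928 ÷ 2 = 464 remainder 0
464 ÷ 2 = 232 remainder 0
232 ÷ 2 = 116 remainder 0
116 ÷ 2 = 58 remainder 0
58 ÷ 2 = 29 remainder 0
29 ÷ 2 = 14 remainder 1
14 ÷ 2 = 7 remainder 0
7 ÷ 2 = 3 remainder 1
3 ÷ 2 = 1 remainder 1
1 ÷ 2 = 0 remainder 1
Reading remainders bottom to top: 111010000000101010



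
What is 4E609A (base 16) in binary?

Convert each hex digit to 4 bits:
  4 = 0100
  E = 1110
  6 = 0110
  0 = 0000
  9 = 1001
  A = 1010
Concatenate: 010011100110000010011010



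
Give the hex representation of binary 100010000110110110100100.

Group into 4-bit nibbles from right:
  1000 = 8
  1000 = 8
  0110 = 6
  1101 = D
  1010 = A
  0100 = 4
Result: 886DA4



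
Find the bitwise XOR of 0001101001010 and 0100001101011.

XOR: 1 when bits differ
  0001101001010
^ 0100001101011
---------------
  0101100100001
Decimal: 842 ^ 2155 = 2849



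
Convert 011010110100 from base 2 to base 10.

Sum of powers of 2 for each 1-bit:
2^2 + 2^4 + 2^5 + 2^7 + 2^9 + 2^10
= 4 + 16 + 32 + 128 + 512 + 1024
= 1716



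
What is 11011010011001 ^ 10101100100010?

XOR: 1 when bits differ
  11011010011001
^ 10101100100010
----------------
  01110110111011
Decimal: 13977 ^ 11042 = 7611



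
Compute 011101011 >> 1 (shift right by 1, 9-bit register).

Original: 011101011 (decimal 235)
Shift right by 1 position
Drop the 1 low bit; fill with zero on the left
Result: 001110101 (decimal 117)
Equivalent: 235 >> 1 = 235 ÷ 2^1 = 117



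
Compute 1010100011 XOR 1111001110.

XOR: 1 when bits differ
  1010100011
^ 1111001110
------------
  0101101101
Decimal: 675 ^ 974 = 365



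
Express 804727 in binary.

Using repeated division by 2:
804727 ÷ 2 = 402363 remainder 1
402363 ÷ 2 = 201181 remainder 1
201181 ÷ 2 = 100590 remainder 1
100590 ÷ 2 = 50295 remainder 0
50295 ÷ 2 = 25147 remainder 1
25147 ÷ 2 = 12573 remainder 1
12573 ÷ 2 = 6286 remainder 1
6286 ÷ 2 = 3143 remainder 0
3143 ÷ 2 = 1571 remainder 1
1571 ÷ 2 = 785 remainder 1
785 ÷ 2 = 392 remainder 1
392 ÷ 2 = 196 remainder 0
196 ÷ 2 = 98 remainder 0
98 ÷ 2 = 49 remainder 0
49 ÷ 2 = 24 remainder 1
24 ÷ 2 = 12 remainder 0
12 ÷ 2 = 6 remainder 0
6 ÷ 2 = 3 remainder 0
3 ÷ 2 = 1 remainder 1
1 ÷ 2 = 0 remainder 1
Reading remainders bottom to top: 11000100011101110111



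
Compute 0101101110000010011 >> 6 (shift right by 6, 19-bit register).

Original: 0101101110000010011 (decimal 187411)
Shift right by 6 positions
Drop the 6 low bits; fill with zeros on the left
Result: 0000000101101110000 (decimal 2928)
Equivalent: 187411 >> 6 = 187411 ÷ 2^6 = 2928



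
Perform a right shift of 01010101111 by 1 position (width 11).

Original: 01010101111 (decimal 687)
Shift right by 1 position
Drop the 1 low bit; fill with zero on the left
Result: 00101010111 (decimal 343)
Equivalent: 687 >> 1 = 687 ÷ 2^1 = 343



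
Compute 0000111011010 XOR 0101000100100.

XOR: 1 when bits differ
  0000111011010
^ 0101000100100
---------------
  0101111111110
Decimal: 474 ^ 2596 = 3070



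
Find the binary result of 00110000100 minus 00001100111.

Method 1 - Direct subtraction (column by column from the right: bit − bit − borrow-in; if negative, add 2 and borrow 1 from the next column):
borrow: 00011111110
        00110000100
-       00001100111
-------------------
        00100011101

Method 2 - Add two's complement:
Two's complement of 00001100111: invert → 11110011000, add 1 → 11110011001
  00110000100
+ 11110011001
-------------
 100100011101  (end carry out of the top bit = 1)
Discarding the end carry: 00100011101
Decimal check:
  00110000100 = 256 + 128 + 4 = 388
  00001100111 = 64 + 32 + 4 + 2 + 1 = 103
  388 - 103 = 285, and 00100011101 = 256 + 16 + 8 + 4 + 1 = 285 ✓



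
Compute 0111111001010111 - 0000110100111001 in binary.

Method 1 - Direct subtraction (column by column from the right: bit − bit − borrow-in; if negative, add 2 and borrow 1 from the next column):
borrow: 0000001001110000
        0111111001010111
-       0000110100111001
------------------------
        0111000100011110

Method 2 - Add two's complement:
Two's complement of 0000110100111001: invert → 1111001011000110, add 1 → 1111001011000111
  0111111001010111
+ 1111001011000111
------------------
 10111000100011110  (end carry out of the top bit = 1)
Discarding the end carry: 0111000100011110
Decimal check:
  0111111001010111 = 16384 + 8192 + 4096 + 2048 + 1024 + 512 + 64 + 16 + 4 + 2 + 1 = 32343
  0000110100111001 = 2048 + 1024 + 256 + 32 + 16 + 8 + 1 = 3385
  32343 - 3385 = 28958, and 0111000100011110 = 16384 + 8192 + 4096 + 256 + 16 + 8 + 4 + 2 = 28958 ✓



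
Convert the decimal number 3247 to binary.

Using repeated division by 2:
3247 ÷ 2 = 1623 remainder 1
1623 ÷ 2 = 811 remainder 1
811 ÷ 2 = 405 remainder 1
405 ÷ 2 = 202 remainder 1
202 ÷ 2 = 101 remainder 0
101 ÷ 2 = 50 remainder 1
50 ÷ 2 = 25 remainder 0
25 ÷ 2 = 12 remainder 1
12 ÷ 2 = 6 remainder 0
6 ÷ 2 = 3 remainder 0
3 ÷ 2 = 1 remainder 1
1 ÷ 2 = 0 remainder 1
Reading remainders bottom to top: 110010101111



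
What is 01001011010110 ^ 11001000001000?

XOR: 1 when bits differ
  01001011010110
^ 11001000001000
----------------
  10000011011110
Decimal: 4822 ^ 12808 = 8414



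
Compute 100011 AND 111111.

AND: 1 only when both bits are 1
  100011
& 111111
--------
  100011
Decimal: 35 & 63 = 35



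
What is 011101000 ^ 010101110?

XOR: 1 when bits differ
  011101000
^ 010101110
-----------
  001000110
Decimal: 232 ^ 174 = 70



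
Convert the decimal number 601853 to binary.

Using repeated division by 2:
601853 ÷ 2 = 300926 remainder 1
300926 ÷ 2 = 150463 remainder 0
150463 ÷ 2 = 75231 remainder 1
75231 ÷ 2 = 37615 remainder 1
37615 ÷ 2 = 18807 remainder 1
18807 ÷ 2 = 9403 remainder 1
9403 ÷ 2 = 4701 remainder 1
4701 ÷ 2 = 2350 remainder 1
2350 ÷ 2 = 1175 remainder 0
1175 ÷ 2 = 587 remainder 1
587 ÷ 2 = 293 remainder 1
293 ÷ 2 = 146 remainder 1
146 ÷ 2 = 73 remainder 0
73 ÷ 2 = 36 remainder 1
36 ÷ 2 = 18 remainder 0
18 ÷ 2 = 9 remainder 0
9 ÷ 2 = 4 remainder 1
4 ÷ 2 = 2 remainder 0
2 ÷ 2 = 1 remainder 0
1 ÷ 2 = 0 remainder 1
Reading remainders bottom to top: 10010010111011111101



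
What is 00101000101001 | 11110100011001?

OR: 1 when either bit is 1
  00101000101001
| 11110100011001
----------------
  11111100111001
Decimal: 2601 | 15641 = 16185



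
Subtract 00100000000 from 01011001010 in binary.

Method 1 - Direct subtraction (column by column from the right: bit − bit − borrow-in; if negative, add 2 and borrow 1 from the next column):
borrow: 01000000000
        01011001010
-       00100000000
-------------------
        00111001010

Method 2 - Add two's complement:
Two's complement of 00100000000: invert → 11011111111, add 1 → 11100000000
  01011001010
+ 11100000000
-------------
 100111001010  (end carry out of the top bit = 1)
Discarding the end carry: 00111001010
Decimal check:
  01011001010 = 512 + 128 + 64 + 8 + 2 = 714
  00100000000 = 256
  714 - 256 = 458, and 00111001010 = 256 + 128 + 64 + 8 + 2 = 458 ✓



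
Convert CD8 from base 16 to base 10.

Expand by place value (powers of 16):
Digit values: C = 12, D = 13
CD8 = 12 × 16^2 + 13 × 16^1 + 8 × 16^0
= 12 × 256 + 13 × 16 + 8 × 1
= 3072 + 208 + 8
= 3288

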